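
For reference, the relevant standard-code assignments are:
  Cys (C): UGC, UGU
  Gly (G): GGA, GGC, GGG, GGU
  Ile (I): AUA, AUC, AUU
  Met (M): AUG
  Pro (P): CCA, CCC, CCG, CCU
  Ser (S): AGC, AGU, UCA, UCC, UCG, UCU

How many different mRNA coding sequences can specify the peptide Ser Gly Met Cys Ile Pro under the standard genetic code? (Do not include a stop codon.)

576

Ser: 6 codons.
Gly: 4 codons.
Met: 1 codon.
Cys: 2 codons.
Ile: 3 codons.
Pro: 4 codons.
6 × 4 × 1 × 2 × 3 × 4 = 576.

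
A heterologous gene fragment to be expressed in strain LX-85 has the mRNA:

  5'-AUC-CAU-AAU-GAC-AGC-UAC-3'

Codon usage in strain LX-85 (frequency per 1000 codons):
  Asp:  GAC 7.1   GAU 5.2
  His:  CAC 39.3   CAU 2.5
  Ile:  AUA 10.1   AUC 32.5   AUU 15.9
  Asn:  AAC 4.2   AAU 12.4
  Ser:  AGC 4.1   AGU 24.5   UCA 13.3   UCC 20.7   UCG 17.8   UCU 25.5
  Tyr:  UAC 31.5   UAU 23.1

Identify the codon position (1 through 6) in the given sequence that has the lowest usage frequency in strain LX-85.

Codon 1 AUC (Ile): 32.5 per 1000.
Codon 2 CAU (His): 2.5 per 1000.
Codon 3 AAU (Asn): 12.4 per 1000.
Codon 4 GAC (Asp): 7.1 per 1000.
Codon 5 AGC (Ser): 4.1 per 1000.
Codon 6 UAC (Tyr): 31.5 per 1000.
Lowest frequency is 2.5 at codon 2.

2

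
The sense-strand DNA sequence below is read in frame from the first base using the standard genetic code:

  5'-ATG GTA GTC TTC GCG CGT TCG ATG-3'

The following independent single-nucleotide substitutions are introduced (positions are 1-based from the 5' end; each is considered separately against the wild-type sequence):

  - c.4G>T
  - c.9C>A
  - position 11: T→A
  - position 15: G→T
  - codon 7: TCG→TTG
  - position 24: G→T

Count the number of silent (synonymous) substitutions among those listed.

Codon 2: GTA (Val) → TTA (Leu) — missense.
Codon 3: GTC (Val) → GTA (Val) — synonymous.
Codon 4: TTC (Phe) → TAC (Tyr) — missense.
Codon 5: GCG (Ala) → GCT (Ala) — synonymous.
Codon 7: TCG (Ser) → TTG (Leu) — missense.
Codon 8: ATG (Met) → ATT (Ile) — missense.
Synonymous: 2 of 6.

2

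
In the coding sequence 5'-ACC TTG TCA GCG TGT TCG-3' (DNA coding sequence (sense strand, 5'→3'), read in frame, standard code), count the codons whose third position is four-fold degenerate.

4

Codon 1 ACC (Thr): third position 4-fold.
Codon 2 TTG (Leu): third position 2-fold.
Codon 3 TCA (Ser): third position 4-fold.
Codon 4 GCG (Ala): third position 4-fold.
Codon 5 TGT (Cys): third position 2-fold.
Codon 6 TCG (Ser): third position 4-fold.
Four-fold degenerate third positions: 4.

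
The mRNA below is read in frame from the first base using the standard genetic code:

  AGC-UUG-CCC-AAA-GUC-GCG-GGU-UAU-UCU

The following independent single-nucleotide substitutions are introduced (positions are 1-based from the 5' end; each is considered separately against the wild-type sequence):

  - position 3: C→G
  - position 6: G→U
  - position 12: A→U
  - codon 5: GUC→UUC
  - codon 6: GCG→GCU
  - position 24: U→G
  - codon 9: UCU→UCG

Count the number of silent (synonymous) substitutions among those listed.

Codon 1: AGC (Ser) → AGG (Arg) — missense.
Codon 2: UUG (Leu) → UUU (Phe) — missense.
Codon 4: AAA (Lys) → AAU (Asn) — missense.
Codon 5: GUC (Val) → UUC (Phe) — missense.
Codon 6: GCG (Ala) → GCU (Ala) — synonymous.
Codon 8: UAU (Tyr) → UAG (Stop) — nonsense.
Codon 9: UCU (Ser) → UCG (Ser) — synonymous.
Synonymous: 2 of 7.

2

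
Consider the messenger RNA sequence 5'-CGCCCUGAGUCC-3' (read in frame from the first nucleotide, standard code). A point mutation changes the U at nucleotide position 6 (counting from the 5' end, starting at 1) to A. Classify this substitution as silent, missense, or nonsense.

silent

Position 6 falls in codon 2: CCU → Pro.
After the substitution the codon is CCA → Pro.
Both encode Pro, so the change is synonymous.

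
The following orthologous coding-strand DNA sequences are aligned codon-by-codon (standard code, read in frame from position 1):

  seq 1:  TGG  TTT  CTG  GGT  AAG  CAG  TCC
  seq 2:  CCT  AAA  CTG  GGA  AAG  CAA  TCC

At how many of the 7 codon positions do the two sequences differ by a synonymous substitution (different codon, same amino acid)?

Codon 1: TGG Trp / CCT Pro — nonsynonymous.
Codon 2: TTT Phe / AAA Lys — nonsynonymous.
Codon 3: CTG Leu / CTG Leu — identical.
Codon 4: GGT Gly / GGA Gly — synonymous.
Codon 5: AAG Lys / AAG Lys — identical.
Codon 6: CAG Gln / CAA Gln — synonymous.
Codon 7: TCC Ser / TCC Ser — identical.
Synonymous differences: 2.

2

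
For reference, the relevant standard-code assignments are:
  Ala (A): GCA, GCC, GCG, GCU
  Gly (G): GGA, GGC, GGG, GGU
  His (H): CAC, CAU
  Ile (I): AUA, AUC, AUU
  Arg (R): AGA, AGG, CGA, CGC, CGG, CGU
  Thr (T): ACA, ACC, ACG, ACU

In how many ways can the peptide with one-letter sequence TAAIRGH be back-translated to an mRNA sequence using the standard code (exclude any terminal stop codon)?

9216

Thr: 4 codons.
Ala: 4 codons.
Ala: 4 codons.
Ile: 3 codons.
Arg: 6 codons.
Gly: 4 codons.
His: 2 codons.
4 × 4 × 4 × 3 × 6 × 4 × 2 = 9216.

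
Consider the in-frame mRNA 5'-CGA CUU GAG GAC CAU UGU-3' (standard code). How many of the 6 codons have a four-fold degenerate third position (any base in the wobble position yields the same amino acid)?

Codon 1 CGA (Arg): third position 4-fold.
Codon 2 CUU (Leu): third position 4-fold.
Codon 3 GAG (Glu): third position 2-fold.
Codon 4 GAC (Asp): third position 2-fold.
Codon 5 CAU (His): third position 2-fold.
Codon 6 UGU (Cys): third position 2-fold.
Four-fold degenerate third positions: 2.

2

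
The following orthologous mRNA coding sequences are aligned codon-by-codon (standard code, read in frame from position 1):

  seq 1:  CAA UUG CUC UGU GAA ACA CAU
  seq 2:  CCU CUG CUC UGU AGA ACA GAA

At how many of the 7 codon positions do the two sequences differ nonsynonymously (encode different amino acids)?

3

Codon 1: CAA Gln / CCU Pro — nonsynonymous.
Codon 2: UUG Leu / CUG Leu — synonymous.
Codon 3: CUC Leu / CUC Leu — identical.
Codon 4: UGU Cys / UGU Cys — identical.
Codon 5: GAA Glu / AGA Arg — nonsynonymous.
Codon 6: ACA Thr / ACA Thr — identical.
Codon 7: CAU His / GAA Glu — nonsynonymous.
Nonsynonymous differences: 3.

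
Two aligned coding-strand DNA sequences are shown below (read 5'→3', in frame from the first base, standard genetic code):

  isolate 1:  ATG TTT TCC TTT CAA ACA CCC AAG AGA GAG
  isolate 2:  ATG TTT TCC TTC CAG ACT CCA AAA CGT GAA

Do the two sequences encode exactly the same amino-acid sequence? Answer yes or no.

Codon 1: ATG Met / ATG Met — identical.
Codon 2: TTT Phe / TTT Phe — identical.
Codon 3: TCC Ser / TCC Ser — identical.
Codon 4: TTT Phe / TTC Phe — synonymous.
Codon 5: CAA Gln / CAG Gln — synonymous.
Codon 6: ACA Thr / ACT Thr — synonymous.
Codon 7: CCC Pro / CCA Pro — synonymous.
Codon 8: AAG Lys / AAA Lys — synonymous.
Codon 9: AGA Arg / CGT Arg — synonymous.
Codon 10: GAG Glu / GAA Glu — synonymous.
Nonsynonymous differences: 0 → same protein.

yes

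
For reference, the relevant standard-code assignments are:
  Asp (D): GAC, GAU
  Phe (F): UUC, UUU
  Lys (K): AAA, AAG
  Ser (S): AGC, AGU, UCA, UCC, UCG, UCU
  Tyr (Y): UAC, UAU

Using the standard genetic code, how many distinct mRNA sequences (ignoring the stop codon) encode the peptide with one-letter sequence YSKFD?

96

Tyr: 2 codons.
Ser: 6 codons.
Lys: 2 codons.
Phe: 2 codons.
Asp: 2 codons.
2 × 6 × 2 × 2 × 2 = 96.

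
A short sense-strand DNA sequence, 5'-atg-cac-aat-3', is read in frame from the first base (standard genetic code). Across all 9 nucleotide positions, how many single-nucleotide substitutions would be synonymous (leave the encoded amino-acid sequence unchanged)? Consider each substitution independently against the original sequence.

Codon 1 (ATG, Met): 0 synonymous substitutions.
Codon 2 (CAC, His): 1 synonymous substitution.
Codon 3 (AAT, Asn): 1 synonymous substitution.
Total: 0 + 1 + 1 = 2.

2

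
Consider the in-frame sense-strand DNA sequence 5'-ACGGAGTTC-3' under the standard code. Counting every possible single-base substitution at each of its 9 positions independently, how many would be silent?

Codon 1 (ACG, Thr): 3 synonymous substitutions.
Codon 2 (GAG, Glu): 1 synonymous substitution.
Codon 3 (TTC, Phe): 1 synonymous substitution.
Total: 3 + 1 + 1 = 5.

5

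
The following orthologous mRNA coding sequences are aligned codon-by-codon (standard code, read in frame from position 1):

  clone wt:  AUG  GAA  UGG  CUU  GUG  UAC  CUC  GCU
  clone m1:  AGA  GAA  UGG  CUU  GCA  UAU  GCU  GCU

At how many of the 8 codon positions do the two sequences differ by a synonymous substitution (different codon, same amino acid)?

1

Codon 1: AUG Met / AGA Arg — nonsynonymous.
Codon 2: GAA Glu / GAA Glu — identical.
Codon 3: UGG Trp / UGG Trp — identical.
Codon 4: CUU Leu / CUU Leu — identical.
Codon 5: GUG Val / GCA Ala — nonsynonymous.
Codon 6: UAC Tyr / UAU Tyr — synonymous.
Codon 7: CUC Leu / GCU Ala — nonsynonymous.
Codon 8: GCU Ala / GCU Ala — identical.
Synonymous differences: 1.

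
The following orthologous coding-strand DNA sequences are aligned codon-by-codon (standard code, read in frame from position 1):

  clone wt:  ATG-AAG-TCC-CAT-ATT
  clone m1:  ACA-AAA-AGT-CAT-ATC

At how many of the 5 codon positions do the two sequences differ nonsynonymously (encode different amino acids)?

Codon 1: ATG Met / ACA Thr — nonsynonymous.
Codon 2: AAG Lys / AAA Lys — synonymous.
Codon 3: TCC Ser / AGT Ser — synonymous.
Codon 4: CAT His / CAT His — identical.
Codon 5: ATT Ile / ATC Ile — synonymous.
Nonsynonymous differences: 1.

1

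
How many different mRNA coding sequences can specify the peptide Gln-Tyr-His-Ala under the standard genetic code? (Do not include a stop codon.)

Gln: 2 codons.
Tyr: 2 codons.
His: 2 codons.
Ala: 4 codons.
2 × 2 × 2 × 4 = 32.

32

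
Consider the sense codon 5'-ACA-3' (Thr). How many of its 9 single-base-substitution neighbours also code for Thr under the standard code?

Position 1: none → 0 synonymous.
Position 2: none → 0 synonymous.
Position 3: ACT, ACC, ACG → 3 synonymous.
Total: 0 + 0 + 3 = 3.

3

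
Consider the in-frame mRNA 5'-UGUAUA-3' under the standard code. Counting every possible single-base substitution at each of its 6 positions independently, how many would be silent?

3

Codon 1 (UGU, Cys): 1 synonymous substitution.
Codon 2 (AUA, Ile): 2 synonymous substitutions.
Total: 1 + 2 = 3.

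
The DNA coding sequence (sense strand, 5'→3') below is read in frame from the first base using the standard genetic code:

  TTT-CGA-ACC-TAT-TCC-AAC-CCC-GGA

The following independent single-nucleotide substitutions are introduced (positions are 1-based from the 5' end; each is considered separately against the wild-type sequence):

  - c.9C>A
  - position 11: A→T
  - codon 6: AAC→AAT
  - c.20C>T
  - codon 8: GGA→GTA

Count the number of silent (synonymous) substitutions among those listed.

Codon 3: ACC (Thr) → ACA (Thr) — synonymous.
Codon 4: TAT (Tyr) → TTT (Phe) — missense.
Codon 6: AAC (Asn) → AAT (Asn) — synonymous.
Codon 7: CCC (Pro) → CTC (Leu) — missense.
Codon 8: GGA (Gly) → GTA (Val) — missense.
Synonymous: 2 of 5.

2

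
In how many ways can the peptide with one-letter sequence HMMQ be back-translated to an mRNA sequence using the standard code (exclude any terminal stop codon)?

His: 2 codons.
Met: 1 codon.
Met: 1 codon.
Gln: 2 codons.
2 × 1 × 1 × 2 = 4.

4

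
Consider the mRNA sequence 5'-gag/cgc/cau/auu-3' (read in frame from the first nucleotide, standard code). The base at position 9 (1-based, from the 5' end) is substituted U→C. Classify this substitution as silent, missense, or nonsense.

silent

Position 9 falls in codon 3: CAU → His.
After the substitution the codon is CAC → His.
Both encode His, so the change is synonymous.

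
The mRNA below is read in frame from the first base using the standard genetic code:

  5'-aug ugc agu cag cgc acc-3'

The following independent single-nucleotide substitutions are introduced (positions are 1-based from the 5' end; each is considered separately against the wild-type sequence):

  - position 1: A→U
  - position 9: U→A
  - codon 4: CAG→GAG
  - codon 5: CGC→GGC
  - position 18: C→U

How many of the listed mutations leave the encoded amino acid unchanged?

Codon 1: AUG (Met) → UUG (Leu) — missense.
Codon 3: AGU (Ser) → AGA (Arg) — missense.
Codon 4: CAG (Gln) → GAG (Glu) — missense.
Codon 5: CGC (Arg) → GGC (Gly) — missense.
Codon 6: ACC (Thr) → ACU (Thr) — synonymous.
Synonymous: 1 of 5.

1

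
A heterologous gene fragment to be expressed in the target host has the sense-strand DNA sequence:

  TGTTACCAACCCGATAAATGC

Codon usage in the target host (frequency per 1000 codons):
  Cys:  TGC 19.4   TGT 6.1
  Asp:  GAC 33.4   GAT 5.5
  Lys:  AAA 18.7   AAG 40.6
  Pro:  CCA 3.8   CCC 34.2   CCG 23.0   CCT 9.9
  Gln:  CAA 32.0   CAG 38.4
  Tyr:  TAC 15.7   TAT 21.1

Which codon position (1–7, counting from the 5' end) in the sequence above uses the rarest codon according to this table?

Codon 1 TGT (Cys): 6.1 per 1000.
Codon 2 TAC (Tyr): 15.7 per 1000.
Codon 3 CAA (Gln): 32.0 per 1000.
Codon 4 CCC (Pro): 34.2 per 1000.
Codon 5 GAT (Asp): 5.5 per 1000.
Codon 6 AAA (Lys): 18.7 per 1000.
Codon 7 TGC (Cys): 19.4 per 1000.
Lowest frequency is 5.5 at codon 5.

5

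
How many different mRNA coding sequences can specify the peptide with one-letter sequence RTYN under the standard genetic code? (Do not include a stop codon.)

96

Arg: 6 codons.
Thr: 4 codons.
Tyr: 2 codons.
Asn: 2 codons.
6 × 4 × 2 × 2 = 96.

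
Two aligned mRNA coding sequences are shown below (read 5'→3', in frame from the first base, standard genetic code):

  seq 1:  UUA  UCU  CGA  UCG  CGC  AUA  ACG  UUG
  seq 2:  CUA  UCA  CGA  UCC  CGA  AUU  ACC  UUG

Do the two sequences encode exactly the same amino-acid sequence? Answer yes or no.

yes

Codon 1: UUA Leu / CUA Leu — synonymous.
Codon 2: UCU Ser / UCA Ser — synonymous.
Codon 3: CGA Arg / CGA Arg — identical.
Codon 4: UCG Ser / UCC Ser — synonymous.
Codon 5: CGC Arg / CGA Arg — synonymous.
Codon 6: AUA Ile / AUU Ile — synonymous.
Codon 7: ACG Thr / ACC Thr — synonymous.
Codon 8: UUG Leu / UUG Leu — identical.
Nonsynonymous differences: 0 → same protein.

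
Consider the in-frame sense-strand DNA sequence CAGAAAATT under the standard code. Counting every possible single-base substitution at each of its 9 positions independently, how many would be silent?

Codon 1 (CAG, Gln): 1 synonymous substitution.
Codon 2 (AAA, Lys): 1 synonymous substitution.
Codon 3 (ATT, Ile): 2 synonymous substitutions.
Total: 1 + 1 + 2 = 4.

4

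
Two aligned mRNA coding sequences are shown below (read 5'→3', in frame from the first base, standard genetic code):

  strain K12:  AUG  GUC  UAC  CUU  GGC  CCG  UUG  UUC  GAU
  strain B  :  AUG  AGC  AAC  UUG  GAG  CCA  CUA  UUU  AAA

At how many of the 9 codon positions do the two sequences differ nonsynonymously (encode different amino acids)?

4

Codon 1: AUG Met / AUG Met — identical.
Codon 2: GUC Val / AGC Ser — nonsynonymous.
Codon 3: UAC Tyr / AAC Asn — nonsynonymous.
Codon 4: CUU Leu / UUG Leu — synonymous.
Codon 5: GGC Gly / GAG Glu — nonsynonymous.
Codon 6: CCG Pro / CCA Pro — synonymous.
Codon 7: UUG Leu / CUA Leu — synonymous.
Codon 8: UUC Phe / UUU Phe — synonymous.
Codon 9: GAU Asp / AAA Lys — nonsynonymous.
Nonsynonymous differences: 4.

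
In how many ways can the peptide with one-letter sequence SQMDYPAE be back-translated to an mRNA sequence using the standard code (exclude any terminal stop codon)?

1536

Ser: 6 codons.
Gln: 2 codons.
Met: 1 codon.
Asp: 2 codons.
Tyr: 2 codons.
Pro: 4 codons.
Ala: 4 codons.
Glu: 2 codons.
6 × 2 × 1 × 2 × 2 × 4 × 4 × 2 = 1536.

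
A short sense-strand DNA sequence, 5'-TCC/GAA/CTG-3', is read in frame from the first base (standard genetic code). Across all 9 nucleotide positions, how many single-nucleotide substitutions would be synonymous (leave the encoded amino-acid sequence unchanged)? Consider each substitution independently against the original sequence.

8

Codon 1 (TCC, Ser): 3 synonymous substitutions.
Codon 2 (GAA, Glu): 1 synonymous substitution.
Codon 3 (CTG, Leu): 4 synonymous substitutions.
Total: 3 + 1 + 4 = 8.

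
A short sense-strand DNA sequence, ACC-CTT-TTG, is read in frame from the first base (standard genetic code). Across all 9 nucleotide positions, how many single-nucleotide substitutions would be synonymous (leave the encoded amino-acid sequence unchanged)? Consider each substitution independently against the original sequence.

Codon 1 (ACC, Thr): 3 synonymous substitutions.
Codon 2 (CTT, Leu): 3 synonymous substitutions.
Codon 3 (TTG, Leu): 2 synonymous substitutions.
Total: 3 + 3 + 2 = 8.

8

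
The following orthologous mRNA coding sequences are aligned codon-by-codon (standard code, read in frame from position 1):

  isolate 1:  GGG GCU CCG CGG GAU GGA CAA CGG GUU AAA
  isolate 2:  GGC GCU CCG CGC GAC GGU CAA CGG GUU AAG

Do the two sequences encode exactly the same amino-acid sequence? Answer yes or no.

Codon 1: GGG Gly / GGC Gly — synonymous.
Codon 2: GCU Ala / GCU Ala — identical.
Codon 3: CCG Pro / CCG Pro — identical.
Codon 4: CGG Arg / CGC Arg — synonymous.
Codon 5: GAU Asp / GAC Asp — synonymous.
Codon 6: GGA Gly / GGU Gly — synonymous.
Codon 7: CAA Gln / CAA Gln — identical.
Codon 8: CGG Arg / CGG Arg — identical.
Codon 9: GUU Val / GUU Val — identical.
Codon 10: AAA Lys / AAG Lys — synonymous.
Nonsynonymous differences: 0 → same protein.

yes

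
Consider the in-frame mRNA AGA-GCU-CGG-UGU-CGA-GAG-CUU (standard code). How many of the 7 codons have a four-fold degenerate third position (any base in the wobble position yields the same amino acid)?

Codon 1 AGA (Arg): third position 2-fold.
Codon 2 GCU (Ala): third position 4-fold.
Codon 3 CGG (Arg): third position 4-fold.
Codon 4 UGU (Cys): third position 2-fold.
Codon 5 CGA (Arg): third position 4-fold.
Codon 6 GAG (Glu): third position 2-fold.
Codon 7 CUU (Leu): third position 4-fold.
Four-fold degenerate third positions: 4.

4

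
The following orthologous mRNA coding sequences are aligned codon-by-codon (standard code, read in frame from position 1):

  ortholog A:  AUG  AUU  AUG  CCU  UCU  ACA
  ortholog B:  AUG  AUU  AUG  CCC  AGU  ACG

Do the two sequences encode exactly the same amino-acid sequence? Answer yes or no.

yes

Codon 1: AUG Met / AUG Met — identical.
Codon 2: AUU Ile / AUU Ile — identical.
Codon 3: AUG Met / AUG Met — identical.
Codon 4: CCU Pro / CCC Pro — synonymous.
Codon 5: UCU Ser / AGU Ser — synonymous.
Codon 6: ACA Thr / ACG Thr — synonymous.
Nonsynonymous differences: 0 → same protein.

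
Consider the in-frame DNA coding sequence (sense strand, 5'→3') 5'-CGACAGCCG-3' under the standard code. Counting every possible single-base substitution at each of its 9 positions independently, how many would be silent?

Codon 1 (CGA, Arg): 4 synonymous substitutions.
Codon 2 (CAG, Gln): 1 synonymous substitution.
Codon 3 (CCG, Pro): 3 synonymous substitutions.
Total: 4 + 1 + 3 = 8.

8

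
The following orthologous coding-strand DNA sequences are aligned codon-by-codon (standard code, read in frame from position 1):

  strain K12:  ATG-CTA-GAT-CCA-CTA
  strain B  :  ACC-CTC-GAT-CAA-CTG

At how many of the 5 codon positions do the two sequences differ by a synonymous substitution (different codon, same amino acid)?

2

Codon 1: ATG Met / ACC Thr — nonsynonymous.
Codon 2: CTA Leu / CTC Leu — synonymous.
Codon 3: GAT Asp / GAT Asp — identical.
Codon 4: CCA Pro / CAA Gln — nonsynonymous.
Codon 5: CTA Leu / CTG Leu — synonymous.
Synonymous differences: 2.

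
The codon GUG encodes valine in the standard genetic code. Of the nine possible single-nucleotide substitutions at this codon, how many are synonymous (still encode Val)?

Position 1: none → 0 synonymous.
Position 2: none → 0 synonymous.
Position 3: GUU, GUC, GUA → 3 synonymous.
Total: 0 + 0 + 3 = 3.

3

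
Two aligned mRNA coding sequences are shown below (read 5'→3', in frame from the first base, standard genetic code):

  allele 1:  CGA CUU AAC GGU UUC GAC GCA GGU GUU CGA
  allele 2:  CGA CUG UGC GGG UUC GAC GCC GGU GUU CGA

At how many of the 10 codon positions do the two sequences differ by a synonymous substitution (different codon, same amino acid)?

3

Codon 1: CGA Arg / CGA Arg — identical.
Codon 2: CUU Leu / CUG Leu — synonymous.
Codon 3: AAC Asn / UGC Cys — nonsynonymous.
Codon 4: GGU Gly / GGG Gly — synonymous.
Codon 5: UUC Phe / UUC Phe — identical.
Codon 6: GAC Asp / GAC Asp — identical.
Codon 7: GCA Ala / GCC Ala — synonymous.
Codon 8: GGU Gly / GGU Gly — identical.
Codon 9: GUU Val / GUU Val — identical.
Codon 10: CGA Arg / CGA Arg — identical.
Synonymous differences: 3.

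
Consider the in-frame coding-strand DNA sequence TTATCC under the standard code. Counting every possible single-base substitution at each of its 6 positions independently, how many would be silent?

Codon 1 (TTA, Leu): 2 synonymous substitutions.
Codon 2 (TCC, Ser): 3 synonymous substitutions.
Total: 2 + 3 = 5.

5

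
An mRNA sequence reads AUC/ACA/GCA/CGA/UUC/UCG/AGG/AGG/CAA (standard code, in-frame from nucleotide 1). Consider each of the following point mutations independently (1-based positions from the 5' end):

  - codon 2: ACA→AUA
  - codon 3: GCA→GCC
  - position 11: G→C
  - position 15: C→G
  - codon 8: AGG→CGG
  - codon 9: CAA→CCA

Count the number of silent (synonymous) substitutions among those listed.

2

Codon 2: ACA (Thr) → AUA (Ile) — missense.
Codon 3: GCA (Ala) → GCC (Ala) — synonymous.
Codon 4: CGA (Arg) → CCA (Pro) — missense.
Codon 5: UUC (Phe) → UUG (Leu) — missense.
Codon 8: AGG (Arg) → CGG (Arg) — synonymous.
Codon 9: CAA (Gln) → CCA (Pro) — missense.
Synonymous: 2 of 6.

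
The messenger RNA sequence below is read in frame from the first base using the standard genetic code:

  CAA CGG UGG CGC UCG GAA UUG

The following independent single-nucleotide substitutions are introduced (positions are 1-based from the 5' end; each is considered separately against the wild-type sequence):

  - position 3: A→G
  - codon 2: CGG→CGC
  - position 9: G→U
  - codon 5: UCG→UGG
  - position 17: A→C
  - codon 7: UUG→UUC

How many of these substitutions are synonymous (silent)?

Codon 1: CAA (Gln) → CAG (Gln) — synonymous.
Codon 2: CGG (Arg) → CGC (Arg) — synonymous.
Codon 3: UGG (Trp) → UGU (Cys) — missense.
Codon 5: UCG (Ser) → UGG (Trp) — missense.
Codon 6: GAA (Glu) → GCA (Ala) — missense.
Codon 7: UUG (Leu) → UUC (Phe) — missense.
Synonymous: 2 of 6.

2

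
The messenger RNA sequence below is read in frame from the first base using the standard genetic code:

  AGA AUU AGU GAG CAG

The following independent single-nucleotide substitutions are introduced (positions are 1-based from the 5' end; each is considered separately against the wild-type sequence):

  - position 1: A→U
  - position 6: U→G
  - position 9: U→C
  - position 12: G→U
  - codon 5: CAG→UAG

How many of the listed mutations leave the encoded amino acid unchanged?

1

Codon 1: AGA (Arg) → UGA (Stop) — nonsense.
Codon 2: AUU (Ile) → AUG (Met) — missense.
Codon 3: AGU (Ser) → AGC (Ser) — synonymous.
Codon 4: GAG (Glu) → GAU (Asp) — missense.
Codon 5: CAG (Gln) → UAG (Stop) — nonsense.
Synonymous: 1 of 5.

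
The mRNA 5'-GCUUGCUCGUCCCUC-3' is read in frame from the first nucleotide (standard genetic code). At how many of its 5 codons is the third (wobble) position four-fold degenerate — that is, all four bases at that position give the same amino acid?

Codon 1 GCU (Ala): third position 4-fold.
Codon 2 UGC (Cys): third position 2-fold.
Codon 3 UCG (Ser): third position 4-fold.
Codon 4 UCC (Ser): third position 4-fold.
Codon 5 CUC (Leu): third position 4-fold.
Four-fold degenerate third positions: 4.

4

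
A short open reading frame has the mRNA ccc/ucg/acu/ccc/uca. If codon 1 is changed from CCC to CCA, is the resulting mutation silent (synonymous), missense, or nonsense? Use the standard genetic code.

Position 3 falls in codon 1: CCC → Pro.
After the substitution the codon is CCA → Pro.
Both encode Pro, so the change is synonymous.

silent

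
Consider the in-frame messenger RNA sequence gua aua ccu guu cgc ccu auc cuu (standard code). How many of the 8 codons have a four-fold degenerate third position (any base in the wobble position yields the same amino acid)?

Codon 1 GUA (Val): third position 4-fold.
Codon 2 AUA (Ile): third position 3-fold.
Codon 3 CCU (Pro): third position 4-fold.
Codon 4 GUU (Val): third position 4-fold.
Codon 5 CGC (Arg): third position 4-fold.
Codon 6 CCU (Pro): third position 4-fold.
Codon 7 AUC (Ile): third position 3-fold.
Codon 8 CUU (Leu): third position 4-fold.
Four-fold degenerate third positions: 6.

6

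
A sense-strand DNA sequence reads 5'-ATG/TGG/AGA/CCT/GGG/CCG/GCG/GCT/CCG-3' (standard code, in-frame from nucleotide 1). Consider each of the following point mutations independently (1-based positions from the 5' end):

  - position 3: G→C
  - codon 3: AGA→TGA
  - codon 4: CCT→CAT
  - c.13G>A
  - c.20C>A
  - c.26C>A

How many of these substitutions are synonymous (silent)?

Codon 1: ATG (Met) → ATC (Ile) — missense.
Codon 3: AGA (Arg) → TGA (Stop) — nonsense.
Codon 4: CCT (Pro) → CAT (His) — missense.
Codon 5: GGG (Gly) → AGG (Arg) — missense.
Codon 7: GCG (Ala) → GAG (Glu) — missense.
Codon 9: CCG (Pro) → CAG (Gln) — missense.
Synonymous: 0 of 6.

0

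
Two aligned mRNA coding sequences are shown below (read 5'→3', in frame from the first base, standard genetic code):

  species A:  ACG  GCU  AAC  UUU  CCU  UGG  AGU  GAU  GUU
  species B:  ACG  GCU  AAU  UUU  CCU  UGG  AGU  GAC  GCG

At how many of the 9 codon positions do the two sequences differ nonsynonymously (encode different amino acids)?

1

Codon 1: ACG Thr / ACG Thr — identical.
Codon 2: GCU Ala / GCU Ala — identical.
Codon 3: AAC Asn / AAU Asn — synonymous.
Codon 4: UUU Phe / UUU Phe — identical.
Codon 5: CCU Pro / CCU Pro — identical.
Codon 6: UGG Trp / UGG Trp — identical.
Codon 7: AGU Ser / AGU Ser — identical.
Codon 8: GAU Asp / GAC Asp — synonymous.
Codon 9: GUU Val / GCG Ala — nonsynonymous.
Nonsynonymous differences: 1.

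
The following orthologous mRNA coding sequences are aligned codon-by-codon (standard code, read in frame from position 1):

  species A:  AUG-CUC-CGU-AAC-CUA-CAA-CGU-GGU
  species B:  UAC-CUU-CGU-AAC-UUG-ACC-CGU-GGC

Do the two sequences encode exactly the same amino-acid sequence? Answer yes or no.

Codon 1: AUG Met / UAC Tyr — nonsynonymous.
Codon 2: CUC Leu / CUU Leu — synonymous.
Codon 3: CGU Arg / CGU Arg — identical.
Codon 4: AAC Asn / AAC Asn — identical.
Codon 5: CUA Leu / UUG Leu — synonymous.
Codon 6: CAA Gln / ACC Thr — nonsynonymous.
Codon 7: CGU Arg / CGU Arg — identical.
Codon 8: GGU Gly / GGC Gly — synonymous.
Nonsynonymous differences: 2 → different protein.

no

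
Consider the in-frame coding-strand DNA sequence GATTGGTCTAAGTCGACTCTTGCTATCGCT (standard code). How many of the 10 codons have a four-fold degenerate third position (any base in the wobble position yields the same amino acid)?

Codon 1 GAT (Asp): third position 2-fold.
Codon 2 TGG (Trp): third position 1-fold.
Codon 3 TCT (Ser): third position 4-fold.
Codon 4 AAG (Lys): third position 2-fold.
Codon 5 TCG (Ser): third position 4-fold.
Codon 6 ACT (Thr): third position 4-fold.
Codon 7 CTT (Leu): third position 4-fold.
Codon 8 GCT (Ala): third position 4-fold.
Codon 9 ATC (Ile): third position 3-fold.
Codon 10 GCT (Ala): third position 4-fold.
Four-fold degenerate third positions: 6.

6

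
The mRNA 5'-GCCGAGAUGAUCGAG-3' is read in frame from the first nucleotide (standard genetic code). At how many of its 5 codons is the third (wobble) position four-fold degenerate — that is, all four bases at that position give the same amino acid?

1

Codon 1 GCC (Ala): third position 4-fold.
Codon 2 GAG (Glu): third position 2-fold.
Codon 3 AUG (Met): third position 1-fold.
Codon 4 AUC (Ile): third position 3-fold.
Codon 5 GAG (Glu): third position 2-fold.
Four-fold degenerate third positions: 1.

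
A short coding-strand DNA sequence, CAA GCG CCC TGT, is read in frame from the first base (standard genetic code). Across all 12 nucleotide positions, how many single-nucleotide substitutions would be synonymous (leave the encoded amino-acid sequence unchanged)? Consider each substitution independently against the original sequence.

Codon 1 (CAA, Gln): 1 synonymous substitution.
Codon 2 (GCG, Ala): 3 synonymous substitutions.
Codon 3 (CCC, Pro): 3 synonymous substitutions.
Codon 4 (TGT, Cys): 1 synonymous substitution.
Total: 1 + 3 + 3 + 1 = 8.

8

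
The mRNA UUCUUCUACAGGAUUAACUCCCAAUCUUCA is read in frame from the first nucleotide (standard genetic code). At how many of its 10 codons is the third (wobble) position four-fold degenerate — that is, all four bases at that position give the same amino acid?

3

Codon 1 UUC (Phe): third position 2-fold.
Codon 2 UUC (Phe): third position 2-fold.
Codon 3 UAC (Tyr): third position 2-fold.
Codon 4 AGG (Arg): third position 2-fold.
Codon 5 AUU (Ile): third position 3-fold.
Codon 6 AAC (Asn): third position 2-fold.
Codon 7 UCC (Ser): third position 4-fold.
Codon 8 CAA (Gln): third position 2-fold.
Codon 9 UCU (Ser): third position 4-fold.
Codon 10 UCA (Ser): third position 4-fold.
Four-fold degenerate third positions: 3.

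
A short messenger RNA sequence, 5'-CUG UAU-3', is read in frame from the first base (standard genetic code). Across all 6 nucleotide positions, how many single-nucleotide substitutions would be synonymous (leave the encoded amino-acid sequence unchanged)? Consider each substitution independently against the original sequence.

5

Codon 1 (CUG, Leu): 4 synonymous substitutions.
Codon 2 (UAU, Tyr): 1 synonymous substitution.
Total: 4 + 1 = 5.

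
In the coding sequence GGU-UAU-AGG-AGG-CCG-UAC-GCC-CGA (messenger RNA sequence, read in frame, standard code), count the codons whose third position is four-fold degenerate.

Codon 1 GGU (Gly): third position 4-fold.
Codon 2 UAU (Tyr): third position 2-fold.
Codon 3 AGG (Arg): third position 2-fold.
Codon 4 AGG (Arg): third position 2-fold.
Codon 5 CCG (Pro): third position 4-fold.
Codon 6 UAC (Tyr): third position 2-fold.
Codon 7 GCC (Ala): third position 4-fold.
Codon 8 CGA (Arg): third position 4-fold.
Four-fold degenerate third positions: 4.

4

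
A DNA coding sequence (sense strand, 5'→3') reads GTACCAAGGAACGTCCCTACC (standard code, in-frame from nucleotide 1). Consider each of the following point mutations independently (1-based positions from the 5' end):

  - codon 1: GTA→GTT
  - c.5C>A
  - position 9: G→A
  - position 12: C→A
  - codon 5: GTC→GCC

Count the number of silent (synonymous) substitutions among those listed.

2

Codon 1: GTA (Val) → GTT (Val) — synonymous.
Codon 2: CCA (Pro) → CAA (Gln) — missense.
Codon 3: AGG (Arg) → AGA (Arg) — synonymous.
Codon 4: AAC (Asn) → AAA (Lys) — missense.
Codon 5: GTC (Val) → GCC (Ala) — missense.
Synonymous: 2 of 5.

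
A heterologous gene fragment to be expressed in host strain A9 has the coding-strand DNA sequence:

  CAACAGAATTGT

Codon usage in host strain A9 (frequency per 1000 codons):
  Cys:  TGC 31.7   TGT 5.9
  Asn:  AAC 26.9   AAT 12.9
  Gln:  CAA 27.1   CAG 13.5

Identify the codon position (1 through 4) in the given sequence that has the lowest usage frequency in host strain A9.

Codon 1 CAA (Gln): 27.1 per 1000.
Codon 2 CAG (Gln): 13.5 per 1000.
Codon 3 AAT (Asn): 12.9 per 1000.
Codon 4 TGT (Cys): 5.9 per 1000.
Lowest frequency is 5.9 at codon 4.

4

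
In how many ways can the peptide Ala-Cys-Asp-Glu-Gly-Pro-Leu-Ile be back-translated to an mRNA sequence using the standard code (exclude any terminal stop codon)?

Ala: 4 codons.
Cys: 2 codons.
Asp: 2 codons.
Glu: 2 codons.
Gly: 4 codons.
Pro: 4 codons.
Leu: 6 codons.
Ile: 3 codons.
4 × 2 × 2 × 2 × 4 × 4 × 6 × 3 = 9216.

9216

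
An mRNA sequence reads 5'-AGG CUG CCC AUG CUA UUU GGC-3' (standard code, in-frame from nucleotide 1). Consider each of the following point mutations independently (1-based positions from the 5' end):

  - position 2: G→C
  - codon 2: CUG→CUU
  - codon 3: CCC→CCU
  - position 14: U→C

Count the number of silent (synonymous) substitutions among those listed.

Codon 1: AGG (Arg) → ACG (Thr) — missense.
Codon 2: CUG (Leu) → CUU (Leu) — synonymous.
Codon 3: CCC (Pro) → CCU (Pro) — synonymous.
Codon 5: CUA (Leu) → CCA (Pro) — missense.
Synonymous: 2 of 4.

2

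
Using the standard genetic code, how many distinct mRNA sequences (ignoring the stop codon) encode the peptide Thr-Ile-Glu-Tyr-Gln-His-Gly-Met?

Thr: 4 codons.
Ile: 3 codons.
Glu: 2 codons.
Tyr: 2 codons.
Gln: 2 codons.
His: 2 codons.
Gly: 4 codons.
Met: 1 codon.
4 × 3 × 2 × 2 × 2 × 2 × 4 × 1 = 768.

768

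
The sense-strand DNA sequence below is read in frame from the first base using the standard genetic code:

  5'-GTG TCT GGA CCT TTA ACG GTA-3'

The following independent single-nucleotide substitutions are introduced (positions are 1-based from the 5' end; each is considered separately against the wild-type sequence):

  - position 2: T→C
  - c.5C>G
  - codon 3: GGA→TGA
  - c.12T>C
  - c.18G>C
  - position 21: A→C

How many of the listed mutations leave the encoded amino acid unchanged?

Codon 1: GTG (Val) → GCG (Ala) — missense.
Codon 2: TCT (Ser) → TGT (Cys) — missense.
Codon 3: GGA (Gly) → TGA (Stop) — nonsense.
Codon 4: CCT (Pro) → CCC (Pro) — synonymous.
Codon 6: ACG (Thr) → ACC (Thr) — synonymous.
Codon 7: GTA (Val) → GTC (Val) — synonymous.
Synonymous: 3 of 6.

3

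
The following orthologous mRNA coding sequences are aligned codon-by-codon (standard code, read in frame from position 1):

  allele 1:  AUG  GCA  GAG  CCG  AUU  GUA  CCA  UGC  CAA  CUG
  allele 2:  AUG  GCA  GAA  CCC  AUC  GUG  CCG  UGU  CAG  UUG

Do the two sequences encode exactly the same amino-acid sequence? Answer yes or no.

Codon 1: AUG Met / AUG Met — identical.
Codon 2: GCA Ala / GCA Ala — identical.
Codon 3: GAG Glu / GAA Glu — synonymous.
Codon 4: CCG Pro / CCC Pro — synonymous.
Codon 5: AUU Ile / AUC Ile — synonymous.
Codon 6: GUA Val / GUG Val — synonymous.
Codon 7: CCA Pro / CCG Pro — synonymous.
Codon 8: UGC Cys / UGU Cys — synonymous.
Codon 9: CAA Gln / CAG Gln — synonymous.
Codon 10: CUG Leu / UUG Leu — synonymous.
Nonsynonymous differences: 0 → same protein.

yes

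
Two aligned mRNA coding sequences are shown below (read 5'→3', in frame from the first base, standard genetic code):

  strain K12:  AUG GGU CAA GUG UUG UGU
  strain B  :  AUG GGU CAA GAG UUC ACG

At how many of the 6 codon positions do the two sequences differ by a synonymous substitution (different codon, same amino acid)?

Codon 1: AUG Met / AUG Met — identical.
Codon 2: GGU Gly / GGU Gly — identical.
Codon 3: CAA Gln / CAA Gln — identical.
Codon 4: GUG Val / GAG Glu — nonsynonymous.
Codon 5: UUG Leu / UUC Phe — nonsynonymous.
Codon 6: UGU Cys / ACG Thr — nonsynonymous.
Synonymous differences: 0.

0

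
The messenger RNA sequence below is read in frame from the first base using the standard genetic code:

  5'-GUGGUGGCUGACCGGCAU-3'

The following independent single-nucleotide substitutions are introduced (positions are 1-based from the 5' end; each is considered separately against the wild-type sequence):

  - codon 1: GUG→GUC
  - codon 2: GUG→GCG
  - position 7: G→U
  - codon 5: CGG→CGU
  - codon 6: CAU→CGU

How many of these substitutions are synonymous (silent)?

2

Codon 1: GUG (Val) → GUC (Val) — synonymous.
Codon 2: GUG (Val) → GCG (Ala) — missense.
Codon 3: GCU (Ala) → UCU (Ser) — missense.
Codon 5: CGG (Arg) → CGU (Arg) — synonymous.
Codon 6: CAU (His) → CGU (Arg) — missense.
Synonymous: 2 of 5.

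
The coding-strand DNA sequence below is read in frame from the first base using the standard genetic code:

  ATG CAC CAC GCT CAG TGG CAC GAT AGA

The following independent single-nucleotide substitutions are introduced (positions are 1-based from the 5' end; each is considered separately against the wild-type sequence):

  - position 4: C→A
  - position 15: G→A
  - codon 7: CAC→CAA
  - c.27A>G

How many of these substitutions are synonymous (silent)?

2

Codon 2: CAC (His) → AAC (Asn) — missense.
Codon 5: CAG (Gln) → CAA (Gln) — synonymous.
Codon 7: CAC (His) → CAA (Gln) — missense.
Codon 9: AGA (Arg) → AGG (Arg) — synonymous.
Synonymous: 2 of 4.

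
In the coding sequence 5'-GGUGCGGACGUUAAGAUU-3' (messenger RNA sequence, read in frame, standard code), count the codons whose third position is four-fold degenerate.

Codon 1 GGU (Gly): third position 4-fold.
Codon 2 GCG (Ala): third position 4-fold.
Codon 3 GAC (Asp): third position 2-fold.
Codon 4 GUU (Val): third position 4-fold.
Codon 5 AAG (Lys): third position 2-fold.
Codon 6 AUU (Ile): third position 3-fold.
Four-fold degenerate third positions: 3.

3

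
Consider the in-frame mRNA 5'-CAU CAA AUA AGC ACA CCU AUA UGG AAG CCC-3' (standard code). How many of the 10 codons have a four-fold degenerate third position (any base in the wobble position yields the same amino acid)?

3

Codon 1 CAU (His): third position 2-fold.
Codon 2 CAA (Gln): third position 2-fold.
Codon 3 AUA (Ile): third position 3-fold.
Codon 4 AGC (Ser): third position 2-fold.
Codon 5 ACA (Thr): third position 4-fold.
Codon 6 CCU (Pro): third position 4-fold.
Codon 7 AUA (Ile): third position 3-fold.
Codon 8 UGG (Trp): third position 1-fold.
Codon 9 AAG (Lys): third position 2-fold.
Codon 10 CCC (Pro): third position 4-fold.
Four-fold degenerate third positions: 3.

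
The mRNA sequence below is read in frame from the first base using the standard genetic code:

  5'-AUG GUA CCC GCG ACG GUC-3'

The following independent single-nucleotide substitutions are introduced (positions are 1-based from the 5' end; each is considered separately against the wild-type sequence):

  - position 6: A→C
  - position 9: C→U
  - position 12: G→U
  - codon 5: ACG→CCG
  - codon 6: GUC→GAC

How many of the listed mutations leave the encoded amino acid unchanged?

Codon 2: GUA (Val) → GUC (Val) — synonymous.
Codon 3: CCC (Pro) → CCU (Pro) — synonymous.
Codon 4: GCG (Ala) → GCU (Ala) — synonymous.
Codon 5: ACG (Thr) → CCG (Pro) — missense.
Codon 6: GUC (Val) → GAC (Asp) — missense.
Synonymous: 3 of 5.

3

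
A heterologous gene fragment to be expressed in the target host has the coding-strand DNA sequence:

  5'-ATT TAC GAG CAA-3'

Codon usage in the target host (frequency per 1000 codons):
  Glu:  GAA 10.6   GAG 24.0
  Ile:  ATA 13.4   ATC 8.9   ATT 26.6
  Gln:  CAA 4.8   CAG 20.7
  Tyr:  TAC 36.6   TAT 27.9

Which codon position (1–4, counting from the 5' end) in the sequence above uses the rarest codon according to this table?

Codon 1 ATT (Ile): 26.6 per 1000.
Codon 2 TAC (Tyr): 36.6 per 1000.
Codon 3 GAG (Glu): 24.0 per 1000.
Codon 4 CAA (Gln): 4.8 per 1000.
Lowest frequency is 4.8 at codon 4.

4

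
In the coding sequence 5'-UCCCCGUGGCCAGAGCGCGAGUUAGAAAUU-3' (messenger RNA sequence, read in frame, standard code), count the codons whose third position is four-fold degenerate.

Codon 1 UCC (Ser): third position 4-fold.
Codon 2 CCG (Pro): third position 4-fold.
Codon 3 UGG (Trp): third position 1-fold.
Codon 4 CCA (Pro): third position 4-fold.
Codon 5 GAG (Glu): third position 2-fold.
Codon 6 CGC (Arg): third position 4-fold.
Codon 7 GAG (Glu): third position 2-fold.
Codon 8 UUA (Leu): third position 2-fold.
Codon 9 GAA (Glu): third position 2-fold.
Codon 10 AUU (Ile): third position 3-fold.
Four-fold degenerate third positions: 4.

4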